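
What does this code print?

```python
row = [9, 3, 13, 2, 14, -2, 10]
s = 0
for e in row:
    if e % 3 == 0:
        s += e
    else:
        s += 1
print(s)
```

e=9: %3==0, s = 0+9 = 9
e=3: %3==0, s = 9+3 = 12
e=13: not %3==0, s = 12+1 = 13
e=2: not %3==0, s = 13+1 = 14
e=14: not %3==0, s = 14+1 = 15
e=-2: not %3==0, s = 15+1 = 16
e=10: not %3==0, s = 16+1 = 17

17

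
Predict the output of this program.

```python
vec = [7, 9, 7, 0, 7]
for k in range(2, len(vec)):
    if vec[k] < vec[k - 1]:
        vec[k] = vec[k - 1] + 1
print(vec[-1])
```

12

k=2: 7<9, vec[2] = 9+1 = 10 → [7, 9, 10, 0, 7]
k=3: 0<10, vec[3] = 10+1 = 11 → [7, 9, 10, 11, 7]
k=4: 7<11, vec[4] = 11+1 = 12 → [7, 9, 10, 11, 12]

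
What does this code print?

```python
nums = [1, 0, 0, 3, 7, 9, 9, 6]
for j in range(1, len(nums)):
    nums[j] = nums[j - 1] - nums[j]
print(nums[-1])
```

j=1: nums[1] = 1-0 = 1 → [1, 1, 0, 3, 7, 9, 9, 6]
j=2: nums[2] = 1-0 = 1 → [1, 1, 1, 3, 7, 9, 9, 6]
j=3: nums[3] = 1-3 = -2 → [1, 1, 1, -2, 7, 9, 9, 6]
j=4: nums[4] = (-2)-7 = -9 → [1, 1, 1, -2, -9, 9, 9, 6]
j=5: nums[5] = (-9)-9 = -18 → [1, 1, 1, -2, -9, -18, 9, 6]
j=6: nums[6] = (-18)-9 = -27 → [1, 1, 1, -2, -9, -18, -27, 6]
j=7: nums[7] = (-27)-6 = -33 → [1, 1, 1, -2, -9, -18, -27, -33]

-33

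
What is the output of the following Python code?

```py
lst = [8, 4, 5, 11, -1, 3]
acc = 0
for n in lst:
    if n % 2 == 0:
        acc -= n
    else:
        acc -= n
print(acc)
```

-30

n=8: even, acc = 0-8 = -8
n=4: even, acc = (-8)-4 = -12
n=5: not even, acc = (-12)-5 = -17
n=11: not even, acc = (-17)-11 = -28
n=-1: not even, acc = (-28)-(-1) = -27
n=3: not even, acc = (-27)-3 = -30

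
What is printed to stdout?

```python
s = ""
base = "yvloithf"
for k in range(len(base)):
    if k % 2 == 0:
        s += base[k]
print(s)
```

ylih

k=0: add 'y' → 'y'
k=1: skip
k=2: add 'l' → 'yl'
k=3: skip
k=4: add 'i' → 'yli'
k=5: skip
k=6: add 'h' → 'ylih'
k=7: skip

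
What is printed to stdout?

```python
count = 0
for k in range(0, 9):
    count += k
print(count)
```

k=0: count = 0+0 = 0
k=1: count = 0+1 = 1
k=2: count = 1+2 = 3
k=3: count = 3+3 = 6
k=4: count = 6+4 = 10
k=5: count = 10+5 = 15
k=6: count = 15+6 = 21
k=7: count = 21+7 = 28
k=8: count = 28+8 = 36

36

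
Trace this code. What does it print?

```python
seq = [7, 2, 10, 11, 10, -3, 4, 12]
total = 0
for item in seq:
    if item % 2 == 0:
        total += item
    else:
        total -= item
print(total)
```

23

item=7: not even, total = 0-7 = -7
item=2: even, total = (-7)+2 = -5
item=10: even, total = (-5)+10 = 5
item=11: not even, total = 5-11 = -6
item=10: even, total = (-6)+10 = 4
item=-3: not even, total = 4-(-3) = 7
item=4: even, total = 7+4 = 11
item=12: even, total = 11+12 = 23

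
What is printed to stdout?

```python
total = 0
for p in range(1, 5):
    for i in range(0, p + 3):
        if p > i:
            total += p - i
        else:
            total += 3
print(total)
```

p=1,i=0: 1>0, total = 0+1 = 1
p=1,i=1: not 1>1, total = 1+3 = 4
p=1,i=2: not 1>2, total = 4+3 = 7
p=1,i=3: not 1>3, total = 7+3 = 10
p=2,i=0: 2>0, total = 10+2 = 12
p=2,i=1: 2>1, total = 12+1 = 13
p=2,i=2: not 2>2, total = 13+3 = 16
p=2,i=3: not 2>3, total = 16+3 = 19
p=2,i=4: not 2>4, total = 19+3 = 22
p=3,i=0: 3>0, total = 22+3 = 25
p=3,i=1: 3>1, total = 25+2 = 27
p=3,i=2: 3>2, total = 27+1 = 28
p=3,i=3: not 3>3, total = 28+3 = 31
p=3,i=4: not 3>4, total = 31+3 = 34
p=3,i=5: not 3>5, total = 34+3 = 37
p=4,i=0: 4>0, total = 37+4 = 41
p=4,i=1: 4>1, total = 41+3 = 44
p=4,i=2: 4>2, total = 44+2 = 46
p=4,i=3: 4>3, total = 46+1 = 47
p=4,i=4: not 4>4, total = 47+3 = 50
p=4,i=5: not 4>5, total = 50+3 = 53
p=4,i=6: not 4>6, total = 53+3 = 56

56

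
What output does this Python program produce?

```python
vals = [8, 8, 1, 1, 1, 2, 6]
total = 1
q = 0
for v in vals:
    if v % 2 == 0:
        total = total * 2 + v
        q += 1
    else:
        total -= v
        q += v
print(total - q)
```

103

v=8: even, total = 1*2+8 = 10; q=1
v=8: even, total = 10*2+8 = 28; q=2
v=1: not even, total = 28-1 = 27; q=3
v=1: not even, total = 27-1 = 26; q=4
v=1: not even, total = 26-1 = 25; q=5
v=2: even, total = 25*2+2 = 52; q=6
v=6: even, total = 52*2+6 = 110; q=7
total-q = 110-7 = 103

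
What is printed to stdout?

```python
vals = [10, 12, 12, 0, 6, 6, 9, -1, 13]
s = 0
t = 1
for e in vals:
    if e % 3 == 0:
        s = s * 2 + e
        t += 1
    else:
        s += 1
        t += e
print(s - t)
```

658

e=10: not %3==0, s = 0+1 = 1; t=11
e=12: %3==0, s = 1*2+12 = 14; t=12
e=12: %3==0, s = 14*2+12 = 40; t=13
e=0: %3==0, s = 40*2+0 = 80; t=14
e=6: %3==0, s = 80*2+6 = 166; t=15
e=6: %3==0, s = 166*2+6 = 338; t=16
e=9: %3==0, s = 338*2+9 = 685; t=17
e=-1: not %3==0, s = 685+1 = 686; t=16
e=13: not %3==0, s = 686+1 = 687; t=29
s-t = 687-29 = 658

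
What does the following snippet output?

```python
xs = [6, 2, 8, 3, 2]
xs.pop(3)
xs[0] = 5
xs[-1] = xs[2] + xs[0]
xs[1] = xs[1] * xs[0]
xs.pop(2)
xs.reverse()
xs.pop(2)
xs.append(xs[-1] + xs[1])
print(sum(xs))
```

43

pop(3) removes 3 → [6, 2, 8, 2]
xs[0] = 5 → [5, 2, 8, 2]
xs[-1] = xs[2]+xs[0] = 8+5 = 13 → [5, 2, 8, 13]
xs[1] = xs[1]*xs[0] = 2*5 = 10 → [5, 10, 8, 13]
pop(2) removes 8 → [5, 10, 13]
reverse → [13, 10, 5]
pop(2) removes 5 → [13, 10]
append xs[-1]+xs[1] = 10+10 = 20 → [13, 10, 20]
sum = 43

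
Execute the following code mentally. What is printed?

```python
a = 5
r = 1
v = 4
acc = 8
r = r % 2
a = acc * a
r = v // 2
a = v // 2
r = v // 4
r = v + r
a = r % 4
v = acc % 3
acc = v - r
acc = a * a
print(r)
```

r = 1%2 = 1
a = 8*5 = 40
r = 4//2 = 2
a = 4//2 = 2
r = 4//4 = 1
r = 4+1 = 5
a = 5%4 = 1
v = 8%3 = 2
acc = 2-5 = -3
acc = 1*1 = 1

5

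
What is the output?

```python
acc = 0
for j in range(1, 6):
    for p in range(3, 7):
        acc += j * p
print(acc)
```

270

j=1,p=3: acc = 0+3 = 3
j=1,p=4: acc = 3+4 = 7
j=1,p=5: acc = 7+5 = 12
j=1,p=6: acc = 12+6 = 18
j=2,p=3: acc = 18+6 = 24
j=2,p=4: acc = 24+8 = 32
j=2,p=5: acc = 32+10 = 42
j=2,p=6: acc = 42+12 = 54
j=3,p=3: acc = 54+9 = 63
j=3,p=4: acc = 63+12 = 75
j=3,p=5: acc = 75+15 = 90
j=3,p=6: acc = 90+18 = 108
j=4,p=3: acc = 108+12 = 120
j=4,p=4: acc = 120+16 = 136
j=4,p=5: acc = 136+20 = 156
j=4,p=6: acc = 156+24 = 180
j=5,p=3: acc = 180+15 = 195
j=5,p=4: acc = 195+20 = 215
j=5,p=5: acc = 215+25 = 240
j=5,p=6: acc = 240+30 = 270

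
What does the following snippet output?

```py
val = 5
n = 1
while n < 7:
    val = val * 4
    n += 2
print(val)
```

n=1: val = 5*4 = 20
n=3: val = 20*4 = 80
n=5: val = 80*4 = 320

320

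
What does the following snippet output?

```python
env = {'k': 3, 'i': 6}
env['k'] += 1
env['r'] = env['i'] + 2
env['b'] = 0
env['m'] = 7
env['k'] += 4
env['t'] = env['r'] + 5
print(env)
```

{'k': 8, 'i': 6, 'r': 8, 'b': 0, 'm': 7, 't': 13}

env['k'] = 3+1 = 4 → {'k': 4, 'i': 6}
env['r'] = env['i']+2 = 8 → {'k': 4, 'i': 6, 'r': 8}
env['b'] = 0 → {'k': 4, 'i': 6, 'r': 8, 'b': 0}
env['m'] = 7 → {'k': 4, 'i': 6, 'r': 8, 'b': 0, 'm': 7}
env['k'] = 4+4 = 8 → {'k': 8, 'i': 6, 'r': 8, 'b': 0, 'm': 7}
env['t'] = env['r']+5 = 13 → {'k': 8, 'i': 6, 'r': 8, 'b': 0, 'm': 7, 't': 13}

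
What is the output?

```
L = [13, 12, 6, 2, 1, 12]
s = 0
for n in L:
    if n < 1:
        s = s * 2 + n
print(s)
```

n=13: not <1
n=12: not <1
n=6: not <1
n=2: not <1
n=1: not <1
n=12: not <1

0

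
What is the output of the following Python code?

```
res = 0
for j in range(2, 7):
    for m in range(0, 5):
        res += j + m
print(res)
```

j=2,m=0: res = 0+2 = 2
j=2,m=1: res = 2+3 = 5
j=2,m=2: res = 5+4 = 9
j=2,m=3: res = 9+5 = 14
j=2,m=4: res = 14+6 = 20
j=3,m=0: res = 20+3 = 23
j=3,m=1: res = 23+4 = 27
j=3,m=2: res = 27+5 = 32
j=3,m=3: res = 32+6 = 38
j=3,m=4: res = 38+7 = 45
j=4,m=0: res = 45+4 = 49
j=4,m=1: res = 49+5 = 54
j=4,m=2: res = 54+6 = 60
j=4,m=3: res = 60+7 = 67
j=4,m=4: res = 67+8 = 75
j=5,m=0: res = 75+5 = 80
j=5,m=1: res = 80+6 = 86
j=5,m=2: res = 86+7 = 93
j=5,m=3: res = 93+8 = 101
j=5,m=4: res = 101+9 = 110
j=6,m=0: res = 110+6 = 116
j=6,m=1: res = 116+7 = 123
j=6,m=2: res = 123+8 = 131
j=6,m=3: res = 131+9 = 140
j=6,m=4: res = 140+10 = 150

150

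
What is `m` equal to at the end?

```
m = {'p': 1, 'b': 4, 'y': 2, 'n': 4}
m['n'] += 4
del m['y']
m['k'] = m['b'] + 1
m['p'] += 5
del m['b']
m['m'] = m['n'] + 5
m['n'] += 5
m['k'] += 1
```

{'p': 6, 'n': 13, 'k': 6, 'm': 13}

m['n'] = 4+4 = 8 → {'p': 1, 'b': 4, 'y': 2, 'n': 8}
del 'y' → {'p': 1, 'b': 4, 'n': 8}
m['k'] = m['b']+1 = 5 → {'p': 1, 'b': 4, 'n': 8, 'k': 5}
m['p'] = 1+5 = 6 → {'p': 6, 'b': 4, 'n': 8, 'k': 5}
del 'b' → {'p': 6, 'n': 8, 'k': 5}
m['m'] = m['n']+5 = 13 → {'p': 6, 'n': 8, 'k': 5, 'm': 13}
m['n'] = 8+5 = 13 → {'p': 6, 'n': 13, 'k': 5, 'm': 13}
m['k'] = 5+1 = 6 → {'p': 6, 'n': 13, 'k': 6, 'm': 13}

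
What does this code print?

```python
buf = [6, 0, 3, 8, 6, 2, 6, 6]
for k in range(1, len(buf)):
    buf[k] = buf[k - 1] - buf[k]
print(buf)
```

k=1: buf[1] = 6-0 = 6 → [6, 6, 3, 8, 6, 2, 6, 6]
k=2: buf[2] = 6-3 = 3 → [6, 6, 3, 8, 6, 2, 6, 6]
k=3: buf[3] = 3-8 = -5 → [6, 6, 3, -5, 6, 2, 6, 6]
k=4: buf[4] = (-5)-6 = -11 → [6, 6, 3, -5, -11, 2, 6, 6]
k=5: buf[5] = (-11)-2 = -13 → [6, 6, 3, -5, -11, -13, 6, 6]
k=6: buf[6] = (-13)-6 = -19 → [6, 6, 3, -5, -11, -13, -19, 6]
k=7: buf[7] = (-19)-6 = -25 → [6, 6, 3, -5, -11, -13, -19, -25]

[6, 6, 3, -5, -11, -13, -19, -25]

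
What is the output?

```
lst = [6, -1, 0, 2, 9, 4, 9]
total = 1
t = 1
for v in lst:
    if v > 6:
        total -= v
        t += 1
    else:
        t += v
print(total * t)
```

v=6: not >6; t=7
v=-1: not >6; t=6
v=0: not >6; t=6
v=2: not >6; t=8
v=9: >6, total = 1-9 = -8; t=9
v=4: not >6; t=13
v=9: >6, total = (-8)-9 = -17; t=14
total*t = (-17)*14 = -238

-238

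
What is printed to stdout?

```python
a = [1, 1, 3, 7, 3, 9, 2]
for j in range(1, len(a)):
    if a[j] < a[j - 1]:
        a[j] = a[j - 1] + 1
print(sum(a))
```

j=1: 1>=1, unchanged → [1, 1, 3, 7, 3, 9, 2]
j=2: 3>=1, unchanged → [1, 1, 3, 7, 3, 9, 2]
j=3: 7>=3, unchanged → [1, 1, 3, 7, 3, 9, 2]
j=4: 3<7, a[4] = 7+1 = 8 → [1, 1, 3, 7, 8, 9, 2]
j=5: 9>=8, unchanged → [1, 1, 3, 7, 8, 9, 2]
j=6: 2<9, a[6] = 9+1 = 10 → [1, 1, 3, 7, 8, 9, 10]
sum = 39

39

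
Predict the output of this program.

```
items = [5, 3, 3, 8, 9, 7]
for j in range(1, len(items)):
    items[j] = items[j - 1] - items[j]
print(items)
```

[5, 2, -1, -9, -18, -25]

j=1: items[1] = 5-3 = 2 → [5, 2, 3, 8, 9, 7]
j=2: items[2] = 2-3 = -1 → [5, 2, -1, 8, 9, 7]
j=3: items[3] = (-1)-8 = -9 → [5, 2, -1, -9, 9, 7]
j=4: items[4] = (-9)-9 = -18 → [5, 2, -1, -9, -18, 7]
j=5: items[5] = (-18)-7 = -25 → [5, 2, -1, -9, -18, -25]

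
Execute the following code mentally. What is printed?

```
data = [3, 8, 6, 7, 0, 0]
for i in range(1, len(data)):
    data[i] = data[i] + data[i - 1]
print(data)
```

[3, 11, 17, 24, 24, 24]

i=1: data[1] = 8+3 = 11 → [3, 11, 6, 7, 0, 0]
i=2: data[2] = 6+11 = 17 → [3, 11, 17, 7, 0, 0]
i=3: data[3] = 7+17 = 24 → [3, 11, 17, 24, 0, 0]
i=4: data[4] = 0+24 = 24 → [3, 11, 17, 24, 24, 0]
i=5: data[5] = 0+24 = 24 → [3, 11, 17, 24, 24, 24]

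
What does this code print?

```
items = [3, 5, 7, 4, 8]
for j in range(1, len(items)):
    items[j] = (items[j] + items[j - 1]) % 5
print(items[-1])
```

j=1: items[1] = (5+3)%5 = 3 → [3, 3, 7, 4, 8]
j=2: items[2] = (7+3)%5 = 0 → [3, 3, 0, 4, 8]
j=3: items[3] = (4+0)%5 = 4 → [3, 3, 0, 4, 8]
j=4: items[4] = (8+4)%5 = 2 → [3, 3, 0, 4, 2]

2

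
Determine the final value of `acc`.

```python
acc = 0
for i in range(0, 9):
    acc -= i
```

i=0: acc = 0-0 = 0
i=1: acc = 0-1 = -1
i=2: acc = (-1)-2 = -3
i=3: acc = (-3)-3 = -6
i=4: acc = (-6)-4 = -10
i=5: acc = (-10)-5 = -15
i=6: acc = (-15)-6 = -21
i=7: acc = (-21)-7 = -28
i=8: acc = (-28)-8 = -36

-36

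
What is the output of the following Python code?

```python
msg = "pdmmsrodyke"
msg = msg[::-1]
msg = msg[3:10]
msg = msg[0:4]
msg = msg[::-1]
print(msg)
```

reverse → 'ekydorsmmdp'
slice [3:10] → 'dorsmmd'
slice [0:4] → 'dors'
reverse → 'srod'

srod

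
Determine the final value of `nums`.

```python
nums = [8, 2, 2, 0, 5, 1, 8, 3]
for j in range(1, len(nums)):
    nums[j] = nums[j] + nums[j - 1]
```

j=1: nums[1] = 2+8 = 10 → [8, 10, 2, 0, 5, 1, 8, 3]
j=2: nums[2] = 2+10 = 12 → [8, 10, 12, 0, 5, 1, 8, 3]
j=3: nums[3] = 0+12 = 12 → [8, 10, 12, 12, 5, 1, 8, 3]
j=4: nums[4] = 5+12 = 17 → [8, 10, 12, 12, 17, 1, 8, 3]
j=5: nums[5] = 1+17 = 18 → [8, 10, 12, 12, 17, 18, 8, 3]
j=6: nums[6] = 8+18 = 26 → [8, 10, 12, 12, 17, 18, 26, 3]
j=7: nums[7] = 3+26 = 29 → [8, 10, 12, 12, 17, 18, 26, 29]

[8, 10, 12, 12, 17, 18, 26, 29]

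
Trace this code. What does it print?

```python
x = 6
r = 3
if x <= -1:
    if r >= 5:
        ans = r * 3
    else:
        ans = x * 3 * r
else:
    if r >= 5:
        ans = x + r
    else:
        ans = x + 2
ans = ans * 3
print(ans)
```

24

x=6, r=3
x <= -1 is False; r >= 5 is False
→ ans = x + 2 = 8
ans = 8*3 = 24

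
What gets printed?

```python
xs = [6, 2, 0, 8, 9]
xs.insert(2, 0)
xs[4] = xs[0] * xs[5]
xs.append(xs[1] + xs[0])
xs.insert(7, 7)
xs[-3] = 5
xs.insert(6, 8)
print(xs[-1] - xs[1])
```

insert 0 at 2 → [6, 2, 0, 0, 8, 9]
xs[4] = xs[0]*xs[5] = 6*9 = 54 → [6, 2, 0, 0, 54, 9]
append xs[1]+xs[0] = 2+6 = 8 → [6, 2, 0, 0, 54, 9, 8]
insert 7 at 7 → [6, 2, 0, 0, 54, 9, 8, 7]
xs[-3] = 5 → [6, 2, 0, 0, 54, 5, 8, 7]
insert 8 at 6 → [6, 2, 0, 0, 54, 5, 8, 8, 7]
xs[-1]-xs[1] = 7-2 = 5

5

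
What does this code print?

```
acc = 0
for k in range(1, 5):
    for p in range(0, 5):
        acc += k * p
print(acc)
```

k=1,p=0: acc = 0+0 = 0
k=1,p=1: acc = 0+1 = 1
k=1,p=2: acc = 1+2 = 3
k=1,p=3: acc = 3+3 = 6
k=1,p=4: acc = 6+4 = 10
k=2,p=0: acc = 10+0 = 10
k=2,p=1: acc = 10+2 = 12
k=2,p=2: acc = 12+4 = 16
k=2,p=3: acc = 16+6 = 22
k=2,p=4: acc = 22+8 = 30
k=3,p=0: acc = 30+0 = 30
k=3,p=1: acc = 30+3 = 33
k=3,p=2: acc = 33+6 = 39
k=3,p=3: acc = 39+9 = 48
k=3,p=4: acc = 48+12 = 60
k=4,p=0: acc = 60+0 = 60
k=4,p=1: acc = 60+4 = 64
k=4,p=2: acc = 64+8 = 72
k=4,p=3: acc = 72+12 = 84
k=4,p=4: acc = 84+16 = 100

100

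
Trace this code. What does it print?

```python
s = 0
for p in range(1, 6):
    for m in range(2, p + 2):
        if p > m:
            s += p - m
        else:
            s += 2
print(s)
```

p=1,m=2: not 1>2, s = 0+2 = 2
p=2,m=2: not 2>2, s = 2+2 = 4
p=2,m=3: not 2>3, s = 4+2 = 6
p=3,m=2: 3>2, s = 6+1 = 7
p=3,m=3: not 3>3, s = 7+2 = 9
p=3,m=4: not 3>4, s = 9+2 = 11
p=4,m=2: 4>2, s = 11+2 = 13
p=4,m=3: 4>3, s = 13+1 = 14
p=4,m=4: not 4>4, s = 14+2 = 16
p=4,m=5: not 4>5, s = 16+2 = 18
p=5,m=2: 5>2, s = 18+3 = 21
p=5,m=3: 5>3, s = 21+2 = 23
p=5,m=4: 5>4, s = 23+1 = 24
p=5,m=5: not 5>5, s = 24+2 = 26
p=5,m=6: not 5>6, s = 26+2 = 28

28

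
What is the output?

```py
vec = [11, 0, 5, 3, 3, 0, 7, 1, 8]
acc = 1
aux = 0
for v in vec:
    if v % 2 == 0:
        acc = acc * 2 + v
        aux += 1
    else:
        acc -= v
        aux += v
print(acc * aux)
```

-4356

v=11: not even, acc = 1-11 = -10; aux=11
v=0: even, acc = (-10)*2+0 = -20; aux=12
v=5: not even, acc = (-20)-5 = -25; aux=17
v=3: not even, acc = (-25)-3 = -28; aux=20
v=3: not even, acc = (-28)-3 = -31; aux=23
v=0: even, acc = (-31)*2+0 = -62; aux=24
v=7: not even, acc = (-62)-7 = -69; aux=31
v=1: not even, acc = (-69)-1 = -70; aux=32
v=8: even, acc = (-70)*2+8 = -132; aux=33
acc*aux = (-132)*33 = -4356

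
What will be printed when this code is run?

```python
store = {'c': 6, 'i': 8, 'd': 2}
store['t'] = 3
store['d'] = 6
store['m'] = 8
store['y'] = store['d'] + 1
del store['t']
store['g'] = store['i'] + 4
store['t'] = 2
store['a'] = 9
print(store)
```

store['t'] = 3 → {'c': 6, 'i': 8, 'd': 2, 't': 3}
store['d'] = 6 → {'c': 6, 'i': 8, 'd': 6, 't': 3}
store['m'] = 8 → {'c': 6, 'i': 8, 'd': 6, 't': 3, 'm': 8}
store['y'] = store['d']+1 = 7 → {'c': 6, 'i': 8, 'd': 6, 't': 3, 'm': 8, 'y': 7}
del 't' → {'c': 6, 'i': 8, 'd': 6, 'm': 8, 'y': 7}
store['g'] = store['i']+4 = 12 → {'c': 6, 'i': 8, 'd': 6, 'm': 8, 'y': 7, 'g': 12}
store['t'] = 2 → {'c': 6, 'i': 8, 'd': 6, 'm': 8, 'y': 7, 'g': 12, 't': 2}
store['a'] = 9 → {'c': 6, 'i': 8, 'd': 6, 'm': 8, 'y': 7, 'g': 12, 't': 2, 'a': 9}

{'c': 6, 'i': 8, 'd': 6, 'm': 8, 'y': 7, 'g': 12, 't': 2, 'a': 9}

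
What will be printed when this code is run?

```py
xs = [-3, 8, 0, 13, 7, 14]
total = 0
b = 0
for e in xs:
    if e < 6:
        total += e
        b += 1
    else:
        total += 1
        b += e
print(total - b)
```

-43

e=-3: <6, total = 0+(-3) = -3; b=1
e=8: not <6, total = (-3)+1 = -2; b=9
e=0: <6, total = (-2)+0 = -2; b=10
e=13: not <6, total = (-2)+1 = -1; b=23
e=7: not <6, total = (-1)+1 = 0; b=30
e=14: not <6, total = 0+1 = 1; b=44
total-b = 1-44 = -43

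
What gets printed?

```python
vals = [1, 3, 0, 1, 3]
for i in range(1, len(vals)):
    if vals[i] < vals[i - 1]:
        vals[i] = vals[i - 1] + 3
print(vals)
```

[1, 3, 6, 9, 12]

i=1: 3>=1, unchanged → [1, 3, 0, 1, 3]
i=2: 0<3, vals[2] = 3+3 = 6 → [1, 3, 6, 1, 3]
i=3: 1<6, vals[3] = 6+3 = 9 → [1, 3, 6, 9, 3]
i=4: 3<9, vals[4] = 9+3 = 12 → [1, 3, 6, 9, 12]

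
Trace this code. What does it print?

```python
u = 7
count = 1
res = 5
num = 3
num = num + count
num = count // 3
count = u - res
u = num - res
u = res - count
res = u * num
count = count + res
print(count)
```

2

num = 3+1 = 4
num = 1//3 = 0
count = 7-5 = 2
u = 0-5 = -5
u = 5-2 = 3
res = 3*0 = 0
count = 2+0 = 2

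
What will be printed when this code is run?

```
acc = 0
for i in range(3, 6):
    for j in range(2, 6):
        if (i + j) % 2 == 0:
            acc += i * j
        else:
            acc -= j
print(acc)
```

68

i=3,j=2: odd sum, acc = 0-2 = -2
i=3,j=3: even sum, acc = (-2)+9 = 7
i=3,j=4: odd sum, acc = 7-4 = 3
i=3,j=5: even sum, acc = 3+15 = 18
i=4,j=2: even sum, acc = 18+8 = 26
i=4,j=3: odd sum, acc = 26-3 = 23
i=4,j=4: even sum, acc = 23+16 = 39
i=4,j=5: odd sum, acc = 39-5 = 34
i=5,j=2: odd sum, acc = 34-2 = 32
i=5,j=3: even sum, acc = 32+15 = 47
i=5,j=4: odd sum, acc = 47-4 = 43
i=5,j=5: even sum, acc = 43+25 = 68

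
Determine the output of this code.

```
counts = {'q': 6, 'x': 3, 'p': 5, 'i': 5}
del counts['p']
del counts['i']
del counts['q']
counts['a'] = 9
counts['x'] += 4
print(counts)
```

{'x': 7, 'a': 9}

del 'p' → {'q': 6, 'x': 3, 'i': 5}
del 'i' → {'q': 6, 'x': 3}
del 'q' → {'x': 3}
counts['a'] = 9 → {'x': 3, 'a': 9}
counts['x'] = 3+4 = 7 → {'x': 7, 'a': 9}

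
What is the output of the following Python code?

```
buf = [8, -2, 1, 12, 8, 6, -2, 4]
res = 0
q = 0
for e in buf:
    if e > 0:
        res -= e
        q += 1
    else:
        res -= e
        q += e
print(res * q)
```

e=8: >0, res = 0-8 = -8; q=1
e=-2: not >0, res = (-8)-(-2) = -6; q=-1
e=1: >0, res = (-6)-1 = -7; q=0
e=12: >0, res = (-7)-12 = -19; q=1
e=8: >0, res = (-19)-8 = -27; q=2
e=6: >0, res = (-27)-6 = -33; q=3
e=-2: not >0, res = (-33)-(-2) = -31; q=1
e=4: >0, res = (-31)-4 = -35; q=2
res*q = (-35)*2 = -70

-70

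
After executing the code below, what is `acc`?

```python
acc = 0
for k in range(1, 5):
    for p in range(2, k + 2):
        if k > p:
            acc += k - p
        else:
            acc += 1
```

11

k=1,p=2: not 1>2, acc = 0+1 = 1
k=2,p=2: not 2>2, acc = 1+1 = 2
k=2,p=3: not 2>3, acc = 2+1 = 3
k=3,p=2: 3>2, acc = 3+1 = 4
k=3,p=3: not 3>3, acc = 4+1 = 5
k=3,p=4: not 3>4, acc = 5+1 = 6
k=4,p=2: 4>2, acc = 6+2 = 8
k=4,p=3: 4>3, acc = 8+1 = 9
k=4,p=4: not 4>4, acc = 9+1 = 10
k=4,p=5: not 4>5, acc = 10+1 = 11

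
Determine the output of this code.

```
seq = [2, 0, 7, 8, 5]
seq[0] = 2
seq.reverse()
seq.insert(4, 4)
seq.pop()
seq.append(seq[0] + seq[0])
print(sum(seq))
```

seq[0] = 2 → [2, 0, 7, 8, 5]
reverse → [5, 8, 7, 0, 2]
insert 4 at 4 → [5, 8, 7, 0, 4, 2]
pop() removes 2 → [5, 8, 7, 0, 4]
append seq[0]+seq[0] = 5+5 = 10 → [5, 8, 7, 0, 4, 10]
sum = 34

34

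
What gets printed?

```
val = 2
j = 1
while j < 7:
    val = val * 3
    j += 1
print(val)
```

j=1: val = 2*3 = 6
j=2: val = 6*3 = 18
j=3: val = 18*3 = 54
j=4: val = 54*3 = 162
j=5: val = 162*3 = 486
j=6: val = 486*3 = 1458

1458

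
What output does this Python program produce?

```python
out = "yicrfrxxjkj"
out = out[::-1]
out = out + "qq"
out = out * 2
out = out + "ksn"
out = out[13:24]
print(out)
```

jkjxxrfrciy

reverse → 'jkjxxrfrciy'
+ 'qq' → 'jkjxxrfrciyqq'
repeat ×2 → 'jkjxxrfrciyqqjkjxxrfrciyqq'
+ 'ksn' → 'jkjxxrfrciyqqjkjxxrfrciyqqksn'
slice [13:24] → 'jkjxxrfrciy'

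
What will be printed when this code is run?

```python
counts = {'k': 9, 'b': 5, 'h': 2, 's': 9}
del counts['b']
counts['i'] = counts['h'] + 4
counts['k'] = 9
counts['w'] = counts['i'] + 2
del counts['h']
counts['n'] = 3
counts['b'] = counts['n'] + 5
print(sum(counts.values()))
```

43

del 'b' → {'k': 9, 'h': 2, 's': 9}
counts['i'] = counts['h']+4 = 6 → {'k': 9, 'h': 2, 's': 9, 'i': 6}
counts['k'] = 9 → {'k': 9, 'h': 2, 's': 9, 'i': 6}
counts['w'] = counts['i']+2 = 8 → {'k': 9, 'h': 2, 's': 9, 'i': 6, 'w': 8}
del 'h' → {'k': 9, 's': 9, 'i': 6, 'w': 8}
counts['n'] = 3 → {'k': 9, 's': 9, 'i': 6, 'w': 8, 'n': 3}
counts['b'] = counts['n']+5 = 8 → {'k': 9, 's': 9, 'i': 6, 'w': 8, 'n': 3, 'b': 8}
sum of values = 43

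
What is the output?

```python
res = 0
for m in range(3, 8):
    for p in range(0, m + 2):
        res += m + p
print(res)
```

295

m=3,p=0: res = 0+3 = 3
m=3,p=1: res = 3+4 = 7
m=3,p=2: res = 7+5 = 12
m=3,p=3: res = 12+6 = 18
m=3,p=4: res = 18+7 = 25
m=4,p=0: res = 25+4 = 29
m=4,p=1: res = 29+5 = 34
m=4,p=2: res = 34+6 = 40
m=4,p=3: res = 40+7 = 47
m=4,p=4: res = 47+8 = 55
m=4,p=5: res = 55+9 = 64
m=5,p=0: res = 64+5 = 69
m=5,p=1: res = 69+6 = 75
m=5,p=2: res = 75+7 = 82
m=5,p=3: res = 82+8 = 90
m=5,p=4: res = 90+9 = 99
m=5,p=5: res = 99+10 = 109
m=5,p=6: res = 109+11 = 120
m=6,p=0: res = 120+6 = 126
m=6,p=1: res = 126+7 = 133
m=6,p=2: res = 133+8 = 141
m=6,p=3: res = 141+9 = 150
m=6,p=4: res = 150+10 = 160
m=6,p=5: res = 160+11 = 171
m=6,p=6: res = 171+12 = 183
m=6,p=7: res = 183+13 = 196
m=7,p=0: res = 196+7 = 203
m=7,p=1: res = 203+8 = 211
m=7,p=2: res = 211+9 = 220
m=7,p=3: res = 220+10 = 230
m=7,p=4: res = 230+11 = 241
m=7,p=5: res = 241+12 = 253
m=7,p=6: res = 253+13 = 266
m=7,p=7: res = 266+14 = 280
m=7,p=8: res = 280+15 = 295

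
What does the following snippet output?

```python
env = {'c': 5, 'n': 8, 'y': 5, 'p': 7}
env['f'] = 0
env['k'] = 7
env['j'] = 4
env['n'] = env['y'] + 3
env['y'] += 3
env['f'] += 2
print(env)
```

env['f'] = 0 → {'c': 5, 'n': 8, 'y': 5, 'p': 7, 'f': 0}
env['k'] = 7 → {'c': 5, 'n': 8, 'y': 5, 'p': 7, 'f': 0, 'k': 7}
env['j'] = 4 → {'c': 5, 'n': 8, 'y': 5, 'p': 7, 'f': 0, 'k': 7, 'j': 4}
env['n'] = env['y']+3 = 8 → {'c': 5, 'n': 8, 'y': 5, 'p': 7, 'f': 0, 'k': 7, 'j': 4}
env['y'] = 5+3 = 8 → {'c': 5, 'n': 8, 'y': 8, 'p': 7, 'f': 0, 'k': 7, 'j': 4}
env['f'] = 0+2 = 2 → {'c': 5, 'n': 8, 'y': 8, 'p': 7, 'f': 2, 'k': 7, 'j': 4}

{'c': 5, 'n': 8, 'y': 8, 'p': 7, 'f': 2, 'k': 7, 'j': 4}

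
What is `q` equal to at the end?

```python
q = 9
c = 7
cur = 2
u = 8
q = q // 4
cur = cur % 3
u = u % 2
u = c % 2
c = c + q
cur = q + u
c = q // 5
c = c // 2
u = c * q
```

q = 9//4 = 2
cur = 2%3 = 2
u = 8%2 = 0
u = 7%2 = 1
c = 7+2 = 9
cur = 2+1 = 3
c = 2//5 = 0
c = 0//2 = 0
u = 0*2 = 0

2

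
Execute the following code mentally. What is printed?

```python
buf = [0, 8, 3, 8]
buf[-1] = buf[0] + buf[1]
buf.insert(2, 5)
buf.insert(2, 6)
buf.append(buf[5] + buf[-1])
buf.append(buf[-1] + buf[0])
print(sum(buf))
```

62

buf[-1] = buf[0]+buf[1] = 0+8 = 8 → [0, 8, 3, 8]
insert 5 at 2 → [0, 8, 5, 3, 8]
insert 6 at 2 → [0, 8, 6, 5, 3, 8]
append buf[5]+buf[-1] = 8+8 = 16 → [0, 8, 6, 5, 3, 8, 16]
append buf[-1]+buf[0] = 16+0 = 16 → [0, 8, 6, 5, 3, 8, 16, 16]
sum = 62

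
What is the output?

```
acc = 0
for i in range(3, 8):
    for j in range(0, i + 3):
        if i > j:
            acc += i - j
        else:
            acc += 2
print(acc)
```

i=3,j=0: 3>0, acc = 0+3 = 3
i=3,j=1: 3>1, acc = 3+2 = 5
i=3,j=2: 3>2, acc = 5+1 = 6
i=3,j=3: not 3>3, acc = 6+2 = 8
i=3,j=4: not 3>4, acc = 8+2 = 10
i=3,j=5: not 3>5, acc = 10+2 = 12
i=4,j=0: 4>0, acc = 12+4 = 16
i=4,j=1: 4>1, acc = 16+3 = 19
i=4,j=2: 4>2, acc = 19+2 = 21
i=4,j=3: 4>3, acc = 21+1 = 22
i=4,j=4: not 4>4, acc = 22+2 = 24
i=4,j=5: not 4>5, acc = 24+2 = 26
i=4,j=6: not 4>6, acc = 26+2 = 28
i=5,j=0: 5>0, acc = 28+5 = 33
i=5,j=1: 5>1, acc = 33+4 = 37
i=5,j=2: 5>2, acc = 37+3 = 40
i=5,j=3: 5>3, acc = 40+2 = 42
i=5,j=4: 5>4, acc = 42+1 = 43
i=5,j=5: not 5>5, acc = 43+2 = 45
i=5,j=6: not 5>6, acc = 45+2 = 47
i=5,j=7: not 5>7, acc = 47+2 = 49
i=6,j=0: 6>0, acc = 49+6 = 55
i=6,j=1: 6>1, acc = 55+5 = 60
i=6,j=2: 6>2, acc = 60+4 = 64
i=6,j=3: 6>3, acc = 64+3 = 67
i=6,j=4: 6>4, acc = 67+2 = 69
i=6,j=5: 6>5, acc = 69+1 = 70
i=6,j=6: not 6>6, acc = 70+2 = 72
i=6,j=7: not 6>7, acc = 72+2 = 74
i=6,j=8: not 6>8, acc = 74+2 = 76
i=7,j=0: 7>0, acc = 76+7 = 83
i=7,j=1: 7>1, acc = 83+6 = 89
i=7,j=2: 7>2, acc = 89+5 = 94
i=7,j=3: 7>3, acc = 94+4 = 98
i=7,j=4: 7>4, acc = 98+3 = 101
i=7,j=5: 7>5, acc = 101+2 = 103
i=7,j=6: 7>6, acc = 103+1 = 104
i=7,j=7: not 7>7, acc = 104+2 = 106
i=7,j=8: not 7>8, acc = 106+2 = 108
i=7,j=9: not 7>9, acc = 108+2 = 110

110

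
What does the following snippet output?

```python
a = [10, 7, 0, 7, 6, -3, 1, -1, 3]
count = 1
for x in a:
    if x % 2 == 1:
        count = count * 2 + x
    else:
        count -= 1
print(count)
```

x=10: not odd, count = 1-1 = 0
x=7: odd, count = 0*2+7 = 7
x=0: not odd, count = 7-1 = 6
x=7: odd, count = 6*2+7 = 19
x=6: not odd, count = 19-1 = 18
x=-3: odd, count = 18*2+(-3) = 33
x=1: odd, count = 33*2+1 = 67
x=-1: odd, count = 67*2+(-1) = 133
x=3: odd, count = 133*2+3 = 269

269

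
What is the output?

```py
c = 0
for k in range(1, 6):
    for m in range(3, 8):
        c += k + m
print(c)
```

k=1,m=3: c = 0+4 = 4
k=1,m=4: c = 4+5 = 9
k=1,m=5: c = 9+6 = 15
k=1,m=6: c = 15+7 = 22
k=1,m=7: c = 22+8 = 30
k=2,m=3: c = 30+5 = 35
k=2,m=4: c = 35+6 = 41
k=2,m=5: c = 41+7 = 48
k=2,m=6: c = 48+8 = 56
k=2,m=7: c = 56+9 = 65
k=3,m=3: c = 65+6 = 71
k=3,m=4: c = 71+7 = 78
k=3,m=5: c = 78+8 = 86
k=3,m=6: c = 86+9 = 95
k=3,m=7: c = 95+10 = 105
k=4,m=3: c = 105+7 = 112
k=4,m=4: c = 112+8 = 120
k=4,m=5: c = 120+9 = 129
k=4,m=6: c = 129+10 = 139
k=4,m=7: c = 139+11 = 150
k=5,m=3: c = 150+8 = 158
k=5,m=4: c = 158+9 = 167
k=5,m=5: c = 167+10 = 177
k=5,m=6: c = 177+11 = 188
k=5,m=7: c = 188+12 = 200

200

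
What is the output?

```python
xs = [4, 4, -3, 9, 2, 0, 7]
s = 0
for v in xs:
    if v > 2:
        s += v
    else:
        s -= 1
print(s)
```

21

v=4: >2, s = 0+4 = 4
v=4: >2, s = 4+4 = 8
v=-3: not >2, s = 8-1 = 7
v=9: >2, s = 7+9 = 16
v=2: not >2, s = 16-1 = 15
v=0: not >2, s = 15-1 = 14
v=7: >2, s = 14+7 = 21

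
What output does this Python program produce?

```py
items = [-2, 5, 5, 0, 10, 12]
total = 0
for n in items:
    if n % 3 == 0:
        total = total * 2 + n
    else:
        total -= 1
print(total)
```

-2

n=-2: not %3==0, total = 0-1 = -1
n=5: not %3==0, total = (-1)-1 = -2
n=5: not %3==0, total = (-2)-1 = -3
n=0: %3==0, total = (-3)*2+0 = -6
n=10: not %3==0, total = (-6)-1 = -7
n=12: %3==0, total = (-7)*2+12 = -2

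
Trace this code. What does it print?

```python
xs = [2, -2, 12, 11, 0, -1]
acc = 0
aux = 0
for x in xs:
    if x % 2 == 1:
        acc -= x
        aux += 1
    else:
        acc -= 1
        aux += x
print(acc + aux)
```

0

x=2: not odd, acc = 0-1 = -1; aux=2
x=-2: not odd, acc = (-1)-1 = -2; aux=0
x=12: not odd, acc = (-2)-1 = -3; aux=12
x=11: odd, acc = (-3)-11 = -14; aux=13
x=0: not odd, acc = (-14)-1 = -15; aux=13
x=-1: odd, acc = (-15)-(-1) = -14; aux=14
acc+aux = (-14)+14 = 0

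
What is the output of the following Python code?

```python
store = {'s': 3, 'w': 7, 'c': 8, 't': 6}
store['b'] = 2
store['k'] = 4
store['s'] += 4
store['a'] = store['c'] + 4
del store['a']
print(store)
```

store['b'] = 2 → {'s': 3, 'w': 7, 'c': 8, 't': 6, 'b': 2}
store['k'] = 4 → {'s': 3, 'w': 7, 'c': 8, 't': 6, 'b': 2, 'k': 4}
store['s'] = 3+4 = 7 → {'s': 7, 'w': 7, 'c': 8, 't': 6, 'b': 2, 'k': 4}
store['a'] = store['c']+4 = 12 → {'s': 7, 'w': 7, 'c': 8, 't': 6, 'b': 2, 'k': 4, 'a': 12}
del 'a' → {'s': 7, 'w': 7, 'c': 8, 't': 6, 'b': 2, 'k': 4}

{'s': 7, 'w': 7, 'c': 8, 't': 6, 'b': 2, 'k': 4}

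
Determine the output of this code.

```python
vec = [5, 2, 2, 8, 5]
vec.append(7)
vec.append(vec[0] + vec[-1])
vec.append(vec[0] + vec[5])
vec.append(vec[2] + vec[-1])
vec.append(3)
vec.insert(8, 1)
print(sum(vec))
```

append 7 → [5, 2, 2, 8, 5, 7]
append vec[0]+vec[-1] = 5+7 = 12 → [5, 2, 2, 8, 5, 7, 12]
append vec[0]+vec[5] = 5+7 = 12 → [5, 2, 2, 8, 5, 7, 12, 12]
append vec[2]+vec[-1] = 2+12 = 14 → [5, 2, 2, 8, 5, 7, 12, 12, 14]
append 3 → [5, 2, 2, 8, 5, 7, 12, 12, 14, 3]
insert 1 at 8 → [5, 2, 2, 8, 5, 7, 12, 12, 1, 14, 3]
sum = 71

71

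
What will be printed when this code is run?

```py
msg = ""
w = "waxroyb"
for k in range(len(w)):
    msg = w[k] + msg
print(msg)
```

byorxaw

k=0: prepend 'w' → 'w'
k=1: prepend 'a' → 'aw'
k=2: prepend 'x' → 'xaw'
k=3: prepend 'r' → 'rxaw'
k=4: prepend 'o' → 'orxaw'
k=5: prepend 'y' → 'yorxaw'
k=6: prepend 'b' → 'byorxaw'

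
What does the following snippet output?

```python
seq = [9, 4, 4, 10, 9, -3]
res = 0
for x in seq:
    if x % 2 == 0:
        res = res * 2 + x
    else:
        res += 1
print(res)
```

44

x=9: not even, res = 0+1 = 1
x=4: even, res = 1*2+4 = 6
x=4: even, res = 6*2+4 = 16
x=10: even, res = 16*2+10 = 42
x=9: not even, res = 42+1 = 43
x=-3: not even, res = 43+1 = 44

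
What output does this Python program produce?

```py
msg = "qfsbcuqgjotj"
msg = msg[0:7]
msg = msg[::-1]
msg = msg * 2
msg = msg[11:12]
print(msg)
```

slice [0:7] → 'qfsbcuq'
reverse → 'qucbsfq'
repeat ×2 → 'qucbsfqqucbsfq'
slice [11:12] → 's'

s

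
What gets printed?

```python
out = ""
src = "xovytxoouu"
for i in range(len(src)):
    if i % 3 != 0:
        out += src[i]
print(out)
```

i=0: skip
i=1: add 'o' → 'o'
i=2: add 'v' → 'ov'
i=3: skip
i=4: add 't' → 'ovt'
i=5: add 'x' → 'ovtx'
i=6: skip
i=7: add 'o' → 'ovtxo'
i=8: add 'u' → 'ovtxou'
i=9: skip

ovtxou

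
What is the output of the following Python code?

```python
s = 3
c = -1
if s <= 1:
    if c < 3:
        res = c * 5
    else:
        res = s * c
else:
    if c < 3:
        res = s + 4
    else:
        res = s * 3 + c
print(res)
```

s=3, c=-1
s <= 1 is False; c < 3 is True
→ res = s + 4 = 7

7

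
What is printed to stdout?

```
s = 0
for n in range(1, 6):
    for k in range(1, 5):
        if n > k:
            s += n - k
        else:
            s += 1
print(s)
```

30

n=1,k=1: not 1>1, s = 0+1 = 1
n=1,k=2: not 1>2, s = 1+1 = 2
n=1,k=3: not 1>3, s = 2+1 = 3
n=1,k=4: not 1>4, s = 3+1 = 4
n=2,k=1: 2>1, s = 4+1 = 5
n=2,k=2: not 2>2, s = 5+1 = 6
n=2,k=3: not 2>3, s = 6+1 = 7
n=2,k=4: not 2>4, s = 7+1 = 8
n=3,k=1: 3>1, s = 8+2 = 10
n=3,k=2: 3>2, s = 10+1 = 11
n=3,k=3: not 3>3, s = 11+1 = 12
n=3,k=4: not 3>4, s = 12+1 = 13
n=4,k=1: 4>1, s = 13+3 = 16
n=4,k=2: 4>2, s = 16+2 = 18
n=4,k=3: 4>3, s = 18+1 = 19
n=4,k=4: not 4>4, s = 19+1 = 20
n=5,k=1: 5>1, s = 20+4 = 24
n=5,k=2: 5>2, s = 24+3 = 27
n=5,k=3: 5>3, s = 27+2 = 29
n=5,k=4: 5>4, s = 29+1 = 30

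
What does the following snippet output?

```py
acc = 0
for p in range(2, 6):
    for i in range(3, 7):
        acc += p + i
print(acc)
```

128

p=2,i=3: acc = 0+5 = 5
p=2,i=4: acc = 5+6 = 11
p=2,i=5: acc = 11+7 = 18
p=2,i=6: acc = 18+8 = 26
p=3,i=3: acc = 26+6 = 32
p=3,i=4: acc = 32+7 = 39
p=3,i=5: acc = 39+8 = 47
p=3,i=6: acc = 47+9 = 56
p=4,i=3: acc = 56+7 = 63
p=4,i=4: acc = 63+8 = 71
p=4,i=5: acc = 71+9 = 80
p=4,i=6: acc = 80+10 = 90
p=5,i=3: acc = 90+8 = 98
p=5,i=4: acc = 98+9 = 107
p=5,i=5: acc = 107+10 = 117
p=5,i=6: acc = 117+11 = 128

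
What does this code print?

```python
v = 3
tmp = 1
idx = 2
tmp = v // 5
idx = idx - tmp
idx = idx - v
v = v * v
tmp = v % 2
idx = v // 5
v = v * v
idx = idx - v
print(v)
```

tmp = 3//5 = 0
idx = 2-0 = 2
idx = 2-3 = -1
v = 3*3 = 9
tmp = 9%2 = 1
idx = 9//5 = 1
v = 9*9 = 81
idx = 1-81 = -80

81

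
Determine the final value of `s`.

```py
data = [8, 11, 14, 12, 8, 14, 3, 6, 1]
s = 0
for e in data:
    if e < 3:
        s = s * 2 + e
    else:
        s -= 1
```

-15

e=8: not <3, s = 0-1 = -1
e=11: not <3, s = (-1)-1 = -2
e=14: not <3, s = (-2)-1 = -3
e=12: not <3, s = (-3)-1 = -4
e=8: not <3, s = (-4)-1 = -5
e=14: not <3, s = (-5)-1 = -6
e=3: not <3, s = (-6)-1 = -7
e=6: not <3, s = (-7)-1 = -8
e=1: <3, s = (-8)*2+1 = -15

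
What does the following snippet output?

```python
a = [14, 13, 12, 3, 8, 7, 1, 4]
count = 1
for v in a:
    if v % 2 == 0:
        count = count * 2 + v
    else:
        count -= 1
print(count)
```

180

v=14: even, count = 1*2+14 = 16
v=13: not even, count = 16-1 = 15
v=12: even, count = 15*2+12 = 42
v=3: not even, count = 42-1 = 41
v=8: even, count = 41*2+8 = 90
v=7: not even, count = 90-1 = 89
v=1: not even, count = 89-1 = 88
v=4: even, count = 88*2+4 = 180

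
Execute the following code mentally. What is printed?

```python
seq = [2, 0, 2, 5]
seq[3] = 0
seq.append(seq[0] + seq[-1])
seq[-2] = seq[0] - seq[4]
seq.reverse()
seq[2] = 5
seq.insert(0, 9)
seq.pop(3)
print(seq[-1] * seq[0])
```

18

seq[3] = 0 → [2, 0, 2, 0]
append seq[0]+seq[-1] = 2+0 = 2 → [2, 0, 2, 0, 2]
seq[-2] = seq[0]-seq[4] = 2-2 = 0 → [2, 0, 2, 0, 2]
reverse → [2, 0, 2, 0, 2]
seq[2] = 5 → [2, 0, 5, 0, 2]
insert 9 at 0 → [9, 2, 0, 5, 0, 2]
pop(3) removes 5 → [9, 2, 0, 0, 2]
seq[-1]*seq[0] = 2*9 = 18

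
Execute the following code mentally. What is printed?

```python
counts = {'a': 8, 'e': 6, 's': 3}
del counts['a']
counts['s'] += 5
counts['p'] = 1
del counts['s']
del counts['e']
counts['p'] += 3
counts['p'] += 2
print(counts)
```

{'p': 6}

del 'a' → {'e': 6, 's': 3}
counts['s'] = 3+5 = 8 → {'e': 6, 's': 8}
counts['p'] = 1 → {'e': 6, 's': 8, 'p': 1}
del 's' → {'e': 6, 'p': 1}
del 'e' → {'p': 1}
counts['p'] = 1+3 = 4 → {'p': 4}
counts['p'] = 4+2 = 6 → {'p': 6}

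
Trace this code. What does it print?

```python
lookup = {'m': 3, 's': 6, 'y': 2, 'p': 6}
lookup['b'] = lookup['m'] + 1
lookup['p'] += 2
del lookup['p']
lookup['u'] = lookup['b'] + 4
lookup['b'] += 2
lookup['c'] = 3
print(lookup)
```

lookup['b'] = lookup['m']+1 = 4 → {'m': 3, 's': 6, 'y': 2, 'p': 6, 'b': 4}
lookup['p'] = 6+2 = 8 → {'m': 3, 's': 6, 'y': 2, 'p': 8, 'b': 4}
del 'p' → {'m': 3, 's': 6, 'y': 2, 'b': 4}
lookup['u'] = lookup['b']+4 = 8 → {'m': 3, 's': 6, 'y': 2, 'b': 4, 'u': 8}
lookup['b'] = 4+2 = 6 → {'m': 3, 's': 6, 'y': 2, 'b': 6, 'u': 8}
lookup['c'] = 3 → {'m': 3, 's': 6, 'y': 2, 'b': 6, 'u': 8, 'c': 3}

{'m': 3, 's': 6, 'y': 2, 'b': 6, 'u': 8, 'c': 3}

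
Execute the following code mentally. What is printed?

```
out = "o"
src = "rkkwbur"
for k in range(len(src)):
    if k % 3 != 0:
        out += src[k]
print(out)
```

okkbu

k=0: skip
k=1: add 'k' → 'ok'
k=2: add 'k' → 'okk'
k=3: skip
k=4: add 'b' → 'okkb'
k=5: add 'u' → 'okkbu'
k=6: skip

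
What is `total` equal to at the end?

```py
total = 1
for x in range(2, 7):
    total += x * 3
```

x=2: total = 1+2*3 = 7
x=3: total = 7+3*3 = 16
x=4: total = 16+4*3 = 28
x=5: total = 28+5*3 = 43
x=6: total = 43+6*3 = 61

61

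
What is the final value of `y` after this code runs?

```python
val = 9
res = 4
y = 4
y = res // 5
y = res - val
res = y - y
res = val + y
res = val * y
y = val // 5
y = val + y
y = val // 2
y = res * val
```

y = 4//5 = 0
y = 4-9 = -5
res = (-5)-(-5) = 0
res = 9+(-5) = 4
res = 9*(-5) = -45
y = 9//5 = 1
y = 9+1 = 10
y = 9//2 = 4
y = (-45)*9 = -405

-405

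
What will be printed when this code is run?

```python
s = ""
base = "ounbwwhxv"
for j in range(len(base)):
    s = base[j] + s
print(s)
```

j=0: prepend 'o' → 'o'
j=1: prepend 'u' → 'uo'
j=2: prepend 'n' → 'nuo'
j=3: prepend 'b' → 'bnuo'
j=4: prepend 'w' → 'wbnuo'
j=5: prepend 'w' → 'wwbnuo'
j=6: prepend 'h' → 'hwwbnuo'
j=7: prepend 'x' → 'xhwwbnuo'
j=8: prepend 'v' → 'vxhwwbnuo'

vxhwwbnuo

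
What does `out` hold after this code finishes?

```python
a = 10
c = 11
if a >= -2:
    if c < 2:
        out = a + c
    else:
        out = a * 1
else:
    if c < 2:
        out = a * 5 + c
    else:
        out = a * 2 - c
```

a=10, c=11
a >= -2 is True; c < 2 is False
→ out = a * 1 = 10

10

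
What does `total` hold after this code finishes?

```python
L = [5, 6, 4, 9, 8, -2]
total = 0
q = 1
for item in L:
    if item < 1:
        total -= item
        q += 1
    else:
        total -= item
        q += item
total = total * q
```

item=5: not <1, total = 0-5 = -5; q=6
item=6: not <1, total = (-5)-6 = -11; q=12
item=4: not <1, total = (-11)-4 = -15; q=16
item=9: not <1, total = (-15)-9 = -24; q=25
item=8: not <1, total = (-24)-8 = -32; q=33
item=-2: <1, total = (-32)-(-2) = -30; q=34
total*q = (-30)*34 = -1020

-1020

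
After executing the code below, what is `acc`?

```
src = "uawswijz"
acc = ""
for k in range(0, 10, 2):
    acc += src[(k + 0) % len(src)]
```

k=0: add src[0]='u' → 'u'
k=2: add src[2]='w' → 'uw'
k=4: add src[4]='w' → 'uww'
k=6: add src[6]='j' → 'uwwj'
k=8: add src[0]='u' → 'uwwju'

'uwwju'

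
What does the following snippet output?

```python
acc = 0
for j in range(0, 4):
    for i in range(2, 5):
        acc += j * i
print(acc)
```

j=0,i=2: acc = 0+0 = 0
j=0,i=3: acc = 0+0 = 0
j=0,i=4: acc = 0+0 = 0
j=1,i=2: acc = 0+2 = 2
j=1,i=3: acc = 2+3 = 5
j=1,i=4: acc = 5+4 = 9
j=2,i=2: acc = 9+4 = 13
j=2,i=3: acc = 13+6 = 19
j=2,i=4: acc = 19+8 = 27
j=3,i=2: acc = 27+6 = 33
j=3,i=3: acc = 33+9 = 42
j=3,i=4: acc = 42+12 = 54

54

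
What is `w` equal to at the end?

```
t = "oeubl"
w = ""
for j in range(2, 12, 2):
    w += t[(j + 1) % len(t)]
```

'boule'

j=2: add t[3]='b' → 'b'
j=4: add t[0]='o' → 'bo'
j=6: add t[2]='u' → 'bou'
j=8: add t[4]='l' → 'boul'
j=10: add t[1]='e' → 'boule'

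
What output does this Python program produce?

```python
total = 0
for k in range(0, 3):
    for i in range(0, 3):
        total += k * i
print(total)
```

k=0,i=0: total = 0+0 = 0
k=0,i=1: total = 0+0 = 0
k=0,i=2: total = 0+0 = 0
k=1,i=0: total = 0+0 = 0
k=1,i=1: total = 0+1 = 1
k=1,i=2: total = 1+2 = 3
k=2,i=0: total = 3+0 = 3
k=2,i=1: total = 3+2 = 5
k=2,i=2: total = 5+4 = 9

9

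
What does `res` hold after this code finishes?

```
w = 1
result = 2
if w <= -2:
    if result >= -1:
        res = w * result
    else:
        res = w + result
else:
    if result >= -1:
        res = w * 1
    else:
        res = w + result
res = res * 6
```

6

w=1, result=2
w <= -2 is False; result >= -1 is True
→ res = w * 1 = 1
res = 1*6 = 6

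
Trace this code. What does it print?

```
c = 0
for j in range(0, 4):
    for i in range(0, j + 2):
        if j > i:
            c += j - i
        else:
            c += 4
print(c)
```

42

j=0,i=0: not 0>0, c = 0+4 = 4
j=0,i=1: not 0>1, c = 4+4 = 8
j=1,i=0: 1>0, c = 8+1 = 9
j=1,i=1: not 1>1, c = 9+4 = 13
j=1,i=2: not 1>2, c = 13+4 = 17
j=2,i=0: 2>0, c = 17+2 = 19
j=2,i=1: 2>1, c = 19+1 = 20
j=2,i=2: not 2>2, c = 20+4 = 24
j=2,i=3: not 2>3, c = 24+4 = 28
j=3,i=0: 3>0, c = 28+3 = 31
j=3,i=1: 3>1, c = 31+2 = 33
j=3,i=2: 3>2, c = 33+1 = 34
j=3,i=3: not 3>3, c = 34+4 = 38
j=3,i=4: not 3>4, c = 38+4 = 42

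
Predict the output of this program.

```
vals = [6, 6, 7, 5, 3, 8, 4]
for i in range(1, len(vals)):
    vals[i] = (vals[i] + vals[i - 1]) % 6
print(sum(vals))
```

i=1: vals[1] = (6+6)%6 = 0 → [6, 0, 7, 5, 3, 8, 4]
i=2: vals[2] = (7+0)%6 = 1 → [6, 0, 1, 5, 3, 8, 4]
i=3: vals[3] = (5+1)%6 = 0 → [6, 0, 1, 0, 3, 8, 4]
i=4: vals[4] = (3+0)%6 = 3 → [6, 0, 1, 0, 3, 8, 4]
i=5: vals[5] = (8+3)%6 = 5 → [6, 0, 1, 0, 3, 5, 4]
i=6: vals[6] = (4+5)%6 = 3 → [6, 0, 1, 0, 3, 5, 3]
sum = 18

18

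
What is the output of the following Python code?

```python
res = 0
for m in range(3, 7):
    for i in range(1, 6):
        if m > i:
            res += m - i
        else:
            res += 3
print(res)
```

m=3,i=1: 3>1, res = 0+2 = 2
m=3,i=2: 3>2, res = 2+1 = 3
m=3,i=3: not 3>3, res = 3+3 = 6
m=3,i=4: not 3>4, res = 6+3 = 9
m=3,i=5: not 3>5, res = 9+3 = 12
m=4,i=1: 4>1, res = 12+3 = 15
m=4,i=2: 4>2, res = 15+2 = 17
m=4,i=3: 4>3, res = 17+1 = 18
m=4,i=4: not 4>4, res = 18+3 = 21
m=4,i=5: not 4>5, res = 21+3 = 24
m=5,i=1: 5>1, res = 24+4 = 28
m=5,i=2: 5>2, res = 28+3 = 31
m=5,i=3: 5>3, res = 31+2 = 33
m=5,i=4: 5>4, res = 33+1 = 34
m=5,i=5: not 5>5, res = 34+3 = 37
m=6,i=1: 6>1, res = 37+5 = 42
m=6,i=2: 6>2, res = 42+4 = 46
m=6,i=3: 6>3, res = 46+3 = 49
m=6,i=4: 6>4, res = 49+2 = 51
m=6,i=5: 6>5, res = 51+1 = 52

52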